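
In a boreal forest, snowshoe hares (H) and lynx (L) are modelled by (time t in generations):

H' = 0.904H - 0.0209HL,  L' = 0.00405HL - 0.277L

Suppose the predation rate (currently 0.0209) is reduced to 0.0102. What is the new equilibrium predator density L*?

L* ≈ 88.6

At the interior fixed point, setting dH/dt = 0 with H > 0 fixes L* = (prey growth rate)/(HL coefficient) — independent of the other coefficients.
With the change, L* = 0.904/0.0102 = 88.6; it rises from 43.3.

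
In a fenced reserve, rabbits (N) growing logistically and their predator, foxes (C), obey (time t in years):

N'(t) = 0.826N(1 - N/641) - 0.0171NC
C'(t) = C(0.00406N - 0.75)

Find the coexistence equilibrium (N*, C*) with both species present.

From dC/dt = 0 with C > 0: 0.00406N* = 0.75, so N* = 185.
Substitute into dN/dt = 0: 0.826(1 - 185/641) = 0.0171C*.
The bracket is 0.712, giving C* = 0.588/0.0171 = 34.4.

N* ≈ 185, C* ≈ 34.4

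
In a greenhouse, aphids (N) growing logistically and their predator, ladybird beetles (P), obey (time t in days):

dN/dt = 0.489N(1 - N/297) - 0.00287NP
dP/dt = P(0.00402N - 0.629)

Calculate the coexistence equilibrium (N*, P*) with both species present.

From dP/dt = 0 with P > 0: 0.00402N* = 0.629, so N* = 156.
Substitute into dN/dt = 0: 0.489(1 - 156/297) = 0.00287P*.
The bracket is 0.473, giving P* = 0.231/0.00287 = 80.6.

N* ≈ 156, P* ≈ 80.6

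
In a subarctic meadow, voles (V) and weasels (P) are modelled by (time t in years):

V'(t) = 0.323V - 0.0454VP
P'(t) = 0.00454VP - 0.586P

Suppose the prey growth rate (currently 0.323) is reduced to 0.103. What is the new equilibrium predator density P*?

P* ≈ 2.27

At the interior fixed point, setting dV/dt = 0 with V > 0 fixes P* = (prey growth rate)/(VP coefficient) — independent of the other coefficients.
With the change, P* = 0.103/0.0454 = 2.27; it falls from 7.11.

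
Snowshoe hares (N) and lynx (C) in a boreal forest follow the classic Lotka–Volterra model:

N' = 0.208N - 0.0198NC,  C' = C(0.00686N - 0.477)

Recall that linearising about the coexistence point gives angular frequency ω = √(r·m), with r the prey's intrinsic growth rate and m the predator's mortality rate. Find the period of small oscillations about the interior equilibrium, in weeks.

T ≈ 19.9 weeks

Here r = 0.208 and m = 0.477, so r·m = 0.0992.
ω = √0.0992 = 0.315 per week, hence T = 2π/ω ≈ 19.9 weeks.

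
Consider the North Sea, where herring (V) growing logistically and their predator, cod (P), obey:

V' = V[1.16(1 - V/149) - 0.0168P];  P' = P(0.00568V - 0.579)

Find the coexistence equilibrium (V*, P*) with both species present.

V* ≈ 102, P* ≈ 21.8

From dP/dt = 0 with P > 0: 0.00568V* = 0.579, so V* = 102.
Substitute into dV/dt = 0: 1.16(1 - 102/149) = 0.0168P*.
The bracket is 0.316, giving P* = 0.366/0.0168 = 21.8.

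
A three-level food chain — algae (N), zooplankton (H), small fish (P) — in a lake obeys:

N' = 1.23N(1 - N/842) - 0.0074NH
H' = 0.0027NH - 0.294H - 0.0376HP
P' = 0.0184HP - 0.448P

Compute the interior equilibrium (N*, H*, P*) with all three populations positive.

From dP/dt = 0: 0.0184H* = 0.448, so H* = 24.3.
From dN/dt = 0: 1.23(1 - N*/842) = 0.0074·24.3, giving N* = 842·(1 - 0.146) = 719.
From dH/dt = 0: 0.0027·719 - 0.294 = 0.0376P*, so P* = 1.65/0.0376 = 43.8.

N* ≈ 719, H* ≈ 24.3, P* ≈ 43.8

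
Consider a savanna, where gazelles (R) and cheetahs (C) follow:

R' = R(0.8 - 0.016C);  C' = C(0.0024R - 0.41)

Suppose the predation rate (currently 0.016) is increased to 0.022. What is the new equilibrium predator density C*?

C* ≈ 36.4

At the interior fixed point, setting dR/dt = 0 with R > 0 fixes C* = (prey growth rate)/(RC coefficient) — independent of the other coefficients.
With the change, C* = 0.8/0.022 = 36.4; it falls from 50.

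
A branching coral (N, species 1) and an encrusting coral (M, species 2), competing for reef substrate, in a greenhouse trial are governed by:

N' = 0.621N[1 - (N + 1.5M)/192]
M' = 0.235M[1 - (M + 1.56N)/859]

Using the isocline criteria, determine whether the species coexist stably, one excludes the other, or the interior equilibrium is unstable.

species 2 excludes species 1

Compare the nullcline intercepts: K1/α12 = 192/1.5 = 128 < K2 = 859; K2/α21 = 859/1.56 = 551 > K1 = 192.
Since the inequalities point opposite ways, species 2 can invade but species 1 cannot.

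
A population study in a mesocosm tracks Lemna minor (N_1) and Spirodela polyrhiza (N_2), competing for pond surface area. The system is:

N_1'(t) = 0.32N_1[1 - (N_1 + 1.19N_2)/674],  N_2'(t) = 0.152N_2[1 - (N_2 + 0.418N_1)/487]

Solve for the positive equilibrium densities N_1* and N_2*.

N_1* ≈ 188, N_2* ≈ 408

Setting both brackets to zero gives the nullclines N_1 + 1.19N_2 = 674 and 0.418N_1 + N_2 = 487.
Substituting N_2 = 487 - 0.418N_1 into the first: N_1(1 - 1.19·0.418) = 674 - 1.19·487.
So N_1* = 94.5/0.503 = 188, and then N_2* = 487 - 0.418·188 = 408.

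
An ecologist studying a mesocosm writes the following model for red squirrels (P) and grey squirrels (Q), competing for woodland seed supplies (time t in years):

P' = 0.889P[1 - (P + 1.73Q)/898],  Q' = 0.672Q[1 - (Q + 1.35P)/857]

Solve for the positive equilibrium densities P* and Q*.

Setting both brackets to zero gives the nullclines P + 1.73Q = 898 and 1.35P + Q = 857.
Substituting Q = 857 - 1.35P into the first: P(1 - 1.73·1.35) = 898 - 1.73·857.
So P* = -585/-1.34 = 438, and then Q* = 857 - 1.35·438 = 266.

P* ≈ 438, Q* ≈ 266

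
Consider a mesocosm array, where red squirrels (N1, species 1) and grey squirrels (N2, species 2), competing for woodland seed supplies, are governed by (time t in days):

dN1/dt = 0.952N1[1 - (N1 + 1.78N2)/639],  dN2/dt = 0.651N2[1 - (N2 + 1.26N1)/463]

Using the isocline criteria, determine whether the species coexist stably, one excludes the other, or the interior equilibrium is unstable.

Compare the nullcline intercepts: K1/α12 = 639/1.78 = 359 < K2 = 463; K2/α21 = 463/1.26 = 367 < K1 = 639.
Since both are reversed, neither can invade when rare; the interior point is a saddle.

unstable coexistence (outcome depends on initial conditions)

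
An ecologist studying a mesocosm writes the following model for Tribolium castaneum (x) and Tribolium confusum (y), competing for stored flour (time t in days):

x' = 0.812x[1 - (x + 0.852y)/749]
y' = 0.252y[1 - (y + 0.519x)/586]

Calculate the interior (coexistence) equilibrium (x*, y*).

x* ≈ 448, y* ≈ 354

Setting both brackets to zero gives the nullclines x + 0.852y = 749 and 0.519x + y = 586.
Substituting y = 586 - 0.519x into the first: x(1 - 0.852·0.519) = 749 - 0.852·586.
So x* = 250/0.558 = 448, and then y* = 586 - 0.519·448 = 354.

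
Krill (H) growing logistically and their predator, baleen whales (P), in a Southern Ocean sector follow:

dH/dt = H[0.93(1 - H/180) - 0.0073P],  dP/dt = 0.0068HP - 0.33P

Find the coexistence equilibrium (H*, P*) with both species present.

From dP/dt = 0 with P > 0: 0.0068H* = 0.33, so H* = 48.5.
Substitute into dH/dt = 0: 0.93(1 - 48.5/180) = 0.0073P*.
The bracket is 0.73, giving P* = 0.679/0.0073 = 93.

H* ≈ 48.5, P* ≈ 93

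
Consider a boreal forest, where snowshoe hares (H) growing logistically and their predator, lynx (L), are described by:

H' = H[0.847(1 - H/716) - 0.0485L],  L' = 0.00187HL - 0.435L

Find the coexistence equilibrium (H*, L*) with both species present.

From dL/dt = 0 with L > 0: 0.00187H* = 0.435, so H* = 233.
Substitute into dH/dt = 0: 0.847(1 - 233/716) = 0.0485L*.
The bracket is 0.675, giving L* = 0.572/0.0485 = 11.8.

H* ≈ 233, L* ≈ 11.8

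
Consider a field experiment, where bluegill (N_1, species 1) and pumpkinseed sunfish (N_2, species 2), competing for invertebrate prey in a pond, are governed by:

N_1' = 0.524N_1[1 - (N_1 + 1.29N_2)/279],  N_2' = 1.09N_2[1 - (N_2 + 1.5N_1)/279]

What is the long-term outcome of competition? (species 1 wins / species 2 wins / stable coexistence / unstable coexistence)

unstable coexistence (outcome depends on initial conditions)

Compare the nullcline intercepts: K1/α12 = 279/1.29 = 216 < K2 = 279; K2/α21 = 279/1.5 = 186 < K1 = 279.
Since both are reversed, neither can invade when rare; the interior point is a saddle.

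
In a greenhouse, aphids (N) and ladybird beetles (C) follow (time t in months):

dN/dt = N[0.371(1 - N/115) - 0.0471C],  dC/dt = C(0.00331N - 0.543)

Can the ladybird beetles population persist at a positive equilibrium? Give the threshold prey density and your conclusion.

The predator equation gives dC/dt > 0 only when N > 0.543/0.00331 = 164.
Without the predator, N → K = 115. Since 115 < 164, the predator cannot invade.

Threshold N = 164; K < 164, so no, the predator goes extinct.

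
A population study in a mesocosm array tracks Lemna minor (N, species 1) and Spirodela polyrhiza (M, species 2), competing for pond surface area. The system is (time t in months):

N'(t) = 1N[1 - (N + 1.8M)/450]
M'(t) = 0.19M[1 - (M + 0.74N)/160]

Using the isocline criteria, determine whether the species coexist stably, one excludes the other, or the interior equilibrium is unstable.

species 1 excludes species 2

Compare the nullcline intercepts: K1/α12 = 450/1.8 = 250 > K2 = 160; K2/α21 = 160/0.74 = 216 < K1 = 450.
Since the inequalities point opposite ways, species 1 can invade but species 2 cannot.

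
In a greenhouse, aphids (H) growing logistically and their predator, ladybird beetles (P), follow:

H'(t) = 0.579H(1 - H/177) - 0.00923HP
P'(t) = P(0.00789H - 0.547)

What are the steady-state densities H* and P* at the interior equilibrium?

H* ≈ 69.3, P* ≈ 38.2

From dP/dt = 0 with P > 0: 0.00789H* = 0.547, so H* = 69.3.
Substitute into dH/dt = 0: 0.579(1 - 69.3/177) = 0.00923P*.
The bracket is 0.608, giving P* = 0.352/0.00923 = 38.2.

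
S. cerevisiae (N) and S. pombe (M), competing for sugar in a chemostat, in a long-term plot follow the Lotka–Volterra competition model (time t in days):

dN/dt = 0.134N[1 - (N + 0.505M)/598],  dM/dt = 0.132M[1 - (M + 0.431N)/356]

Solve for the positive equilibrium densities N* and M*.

Setting both brackets to zero gives the nullclines N + 0.505M = 598 and 0.431N + M = 356.
Substituting M = 356 - 0.431N into the first: N(1 - 0.505·0.431) = 598 - 0.505·356.
So N* = 418/0.782 = 535, and then M* = 356 - 0.431·535 = 126.

N* ≈ 535, M* ≈ 126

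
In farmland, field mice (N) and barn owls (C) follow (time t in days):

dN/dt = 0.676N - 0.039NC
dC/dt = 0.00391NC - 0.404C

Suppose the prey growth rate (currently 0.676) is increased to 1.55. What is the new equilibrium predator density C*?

C* ≈ 39.7

At the interior fixed point, setting dN/dt = 0 with N > 0 fixes C* = (prey growth rate)/(NC coefficient) — independent of the other coefficients.
With the change, C* = 1.55/0.039 = 39.7; it rises from 17.3.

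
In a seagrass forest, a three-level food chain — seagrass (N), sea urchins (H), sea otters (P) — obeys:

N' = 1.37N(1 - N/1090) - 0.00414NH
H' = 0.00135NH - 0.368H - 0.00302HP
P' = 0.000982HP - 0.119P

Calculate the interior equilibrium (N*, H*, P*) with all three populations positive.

From dP/dt = 0: 0.000982H* = 0.119, so H* = 121.
From dN/dt = 0: 1.37(1 - N*/1090) = 0.00414·121, giving N* = 1090·(1 - 0.366) = 691.
From dH/dt = 0: 0.00135·691 - 0.368 = 0.00302P*, so P* = 0.565/0.00302 = 187.

N* ≈ 691, H* ≈ 121, P* ≈ 187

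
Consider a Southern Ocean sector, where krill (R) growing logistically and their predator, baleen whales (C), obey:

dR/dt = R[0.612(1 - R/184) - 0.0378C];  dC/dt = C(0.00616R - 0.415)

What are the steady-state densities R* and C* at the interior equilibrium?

R* ≈ 67.4, C* ≈ 10.3

From dC/dt = 0 with C > 0: 0.00616R* = 0.415, so R* = 67.4.
Substitute into dR/dt = 0: 0.612(1 - 67.4/184) = 0.0378C*.
The bracket is 0.634, giving C* = 0.388/0.0378 = 10.3.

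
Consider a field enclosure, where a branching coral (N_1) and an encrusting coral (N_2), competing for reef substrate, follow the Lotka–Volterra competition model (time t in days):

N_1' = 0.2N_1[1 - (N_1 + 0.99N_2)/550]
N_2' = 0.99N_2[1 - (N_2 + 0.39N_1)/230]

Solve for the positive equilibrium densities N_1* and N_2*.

Setting both brackets to zero gives the nullclines N_1 + 0.99N_2 = 550 and 0.39N_1 + N_2 = 230.
Substituting N_2 = 230 - 0.39N_1 into the first: N_1(1 - 0.99·0.39) = 550 - 0.99·230.
So N_1* = 322/0.614 = 525, and then N_2* = 230 - 0.39·525 = 25.2.

N_1* ≈ 525, N_2* ≈ 25.2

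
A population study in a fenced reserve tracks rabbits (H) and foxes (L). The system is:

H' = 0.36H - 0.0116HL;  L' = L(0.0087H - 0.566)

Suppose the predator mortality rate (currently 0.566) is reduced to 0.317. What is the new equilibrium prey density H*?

H* ≈ 36.4

At the interior fixed point, setting dL/dt = 0 with L > 0 fixes H* = (predator death rate)/(HL coefficient) — independent of the other coefficients.
With the change, H* = 0.317/0.0087 = 36.4; it falls from 65.1.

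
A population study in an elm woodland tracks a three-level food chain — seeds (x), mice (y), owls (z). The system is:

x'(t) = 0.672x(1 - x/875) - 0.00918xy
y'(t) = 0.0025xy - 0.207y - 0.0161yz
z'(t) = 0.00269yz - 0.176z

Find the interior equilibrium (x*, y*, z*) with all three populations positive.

From dz/dt = 0: 0.00269y* = 0.176, so y* = 65.4.
From dx/dt = 0: 0.672(1 - x*/875) = 0.00918·65.4, giving x* = 875·(1 - 0.894) = 92.9.
From dy/dt = 0: 0.0025·92.9 - 0.207 = 0.0161z*, so z* = 0.0253/0.0161 = 1.57.

x* ≈ 92.9, y* ≈ 65.4, z* ≈ 1.57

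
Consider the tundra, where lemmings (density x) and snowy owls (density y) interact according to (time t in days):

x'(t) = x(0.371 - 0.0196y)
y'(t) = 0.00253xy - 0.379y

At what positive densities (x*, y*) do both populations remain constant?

Set dy/dt = 0 with y > 0: 0.00253x - 0.379 = 0, so x* = 0.379/0.00253 = 150.
Set dx/dt = 0 with x > 0: 0.371 - 0.0196y = 0, so y* = 0.371/0.0196 = 18.9.

x* ≈ 150, y* ≈ 18.9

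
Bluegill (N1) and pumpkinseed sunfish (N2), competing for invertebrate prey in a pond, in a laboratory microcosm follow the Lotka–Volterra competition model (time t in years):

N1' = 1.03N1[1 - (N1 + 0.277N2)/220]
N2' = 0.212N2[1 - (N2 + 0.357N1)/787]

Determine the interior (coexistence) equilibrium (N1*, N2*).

Setting both brackets to zero gives the nullclines N1 + 0.277N2 = 220 and 0.357N1 + N2 = 787.
Substituting N2 = 787 - 0.357N1 into the first: N1(1 - 0.277·0.357) = 220 - 0.277·787.
So N1* = 2/0.901 = 2.22, and then N2* = 787 - 0.357·2.22 = 786.

N1* ≈ 2.22, N2* ≈ 786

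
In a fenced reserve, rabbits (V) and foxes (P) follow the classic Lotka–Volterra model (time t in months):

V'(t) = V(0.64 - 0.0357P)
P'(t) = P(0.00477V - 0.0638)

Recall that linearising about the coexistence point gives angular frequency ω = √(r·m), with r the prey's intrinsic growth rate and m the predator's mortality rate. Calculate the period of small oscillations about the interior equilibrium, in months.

Here r = 0.64 and m = 0.0638, so r·m = 0.0408.
ω = √0.0408 = 0.202 per month, hence T = 2π/ω ≈ 31.1 months.

T ≈ 31.1 months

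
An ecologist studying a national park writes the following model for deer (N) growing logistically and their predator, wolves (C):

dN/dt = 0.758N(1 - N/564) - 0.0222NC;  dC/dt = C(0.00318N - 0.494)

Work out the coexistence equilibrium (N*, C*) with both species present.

From dC/dt = 0 with C > 0: 0.00318N* = 0.494, so N* = 155.
Substitute into dN/dt = 0: 0.758(1 - 155/564) = 0.0222C*.
The bracket is 0.725, giving C* = 0.549/0.0222 = 24.7.

N* ≈ 155, C* ≈ 24.7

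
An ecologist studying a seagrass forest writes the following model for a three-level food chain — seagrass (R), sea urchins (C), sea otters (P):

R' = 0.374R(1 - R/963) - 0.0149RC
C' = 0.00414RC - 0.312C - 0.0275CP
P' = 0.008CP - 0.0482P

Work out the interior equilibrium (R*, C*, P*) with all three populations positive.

R* ≈ 732, C* ≈ 6.02, P* ≈ 98.8

From dP/dt = 0: 0.008C* = 0.0482, so C* = 6.02.
From dR/dt = 0: 0.374(1 - R*/963) = 0.0149·6.02, giving R* = 963·(1 - 0.24) = 732.
From dC/dt = 0: 0.00414·732 - 0.312 = 0.0275P*, so P* = 2.72/0.0275 = 98.8.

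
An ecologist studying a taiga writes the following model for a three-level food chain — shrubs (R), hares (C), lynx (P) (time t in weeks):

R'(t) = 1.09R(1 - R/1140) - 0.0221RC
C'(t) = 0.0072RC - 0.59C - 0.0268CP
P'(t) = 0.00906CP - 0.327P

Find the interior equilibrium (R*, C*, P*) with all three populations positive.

From dP/dt = 0: 0.00906C* = 0.327, so C* = 36.1.
From dR/dt = 0: 1.09(1 - R*/1140) = 0.0221·36.1, giving R* = 1140·(1 - 0.732) = 306.
From dC/dt = 0: 0.0072·306 - 0.59 = 0.0268P*, so P* = 1.61/0.0268 = 60.1.

R* ≈ 306, C* ≈ 36.1, P* ≈ 60.1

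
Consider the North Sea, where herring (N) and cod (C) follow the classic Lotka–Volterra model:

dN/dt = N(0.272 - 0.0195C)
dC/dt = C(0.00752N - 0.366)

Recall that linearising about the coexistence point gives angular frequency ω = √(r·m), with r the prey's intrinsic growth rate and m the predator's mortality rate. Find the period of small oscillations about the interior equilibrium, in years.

Here r = 0.272 and m = 0.366, so r·m = 0.0996.
ω = √0.0996 = 0.316 per year, hence T = 2π/ω ≈ 19.9 years.

T ≈ 19.9 years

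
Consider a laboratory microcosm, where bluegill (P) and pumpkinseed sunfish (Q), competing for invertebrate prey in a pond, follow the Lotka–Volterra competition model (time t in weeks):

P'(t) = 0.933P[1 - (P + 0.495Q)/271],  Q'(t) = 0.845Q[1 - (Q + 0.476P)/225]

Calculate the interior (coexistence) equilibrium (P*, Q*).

Setting both brackets to zero gives the nullclines P + 0.495Q = 271 and 0.476P + Q = 225.
Substituting Q = 225 - 0.476P into the first: P(1 - 0.495·0.476) = 271 - 0.495·225.
So P* = 160/0.764 = 209, and then Q* = 225 - 0.476·209 = 126.

P* ≈ 209, Q* ≈ 126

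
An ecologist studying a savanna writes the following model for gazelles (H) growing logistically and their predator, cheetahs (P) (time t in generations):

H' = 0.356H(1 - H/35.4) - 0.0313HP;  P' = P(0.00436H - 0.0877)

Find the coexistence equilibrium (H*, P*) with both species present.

H* ≈ 20.1, P* ≈ 4.91

From dP/dt = 0 with P > 0: 0.00436H* = 0.0877, so H* = 20.1.
Substitute into dH/dt = 0: 0.356(1 - 20.1/35.4) = 0.0313P*.
The bracket is 0.432, giving P* = 0.154/0.0313 = 4.91.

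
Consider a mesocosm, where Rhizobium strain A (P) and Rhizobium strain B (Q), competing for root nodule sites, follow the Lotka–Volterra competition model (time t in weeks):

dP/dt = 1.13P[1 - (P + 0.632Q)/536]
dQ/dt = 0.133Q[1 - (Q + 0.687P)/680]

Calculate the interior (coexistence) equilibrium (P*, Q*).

Setting both brackets to zero gives the nullclines P + 0.632Q = 536 and 0.687P + Q = 680.
Substituting Q = 680 - 0.687P into the first: P(1 - 0.632·0.687) = 536 - 0.632·680.
So P* = 106/0.566 = 188, and then Q* = 680 - 0.687·188 = 551.

P* ≈ 188, Q* ≈ 551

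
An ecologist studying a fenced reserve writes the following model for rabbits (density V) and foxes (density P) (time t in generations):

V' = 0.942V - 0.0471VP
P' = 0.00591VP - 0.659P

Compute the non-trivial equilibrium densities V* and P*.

V* ≈ 112, P* ≈ 20

Set dP/dt = 0 with P > 0: 0.00591V - 0.659 = 0, so V* = 0.659/0.00591 = 112.
Set dV/dt = 0 with V > 0: 0.942 - 0.0471P = 0, so P* = 0.942/0.0471 = 20.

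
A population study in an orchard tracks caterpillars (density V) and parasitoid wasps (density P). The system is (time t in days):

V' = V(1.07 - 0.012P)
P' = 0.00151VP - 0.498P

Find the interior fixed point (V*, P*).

V* ≈ 330, P* ≈ 89.2

Set dP/dt = 0 with P > 0: 0.00151V - 0.498 = 0, so V* = 0.498/0.00151 = 330.
Set dV/dt = 0 with V > 0: 1.07 - 0.012P = 0, so P* = 1.07/0.012 = 89.2.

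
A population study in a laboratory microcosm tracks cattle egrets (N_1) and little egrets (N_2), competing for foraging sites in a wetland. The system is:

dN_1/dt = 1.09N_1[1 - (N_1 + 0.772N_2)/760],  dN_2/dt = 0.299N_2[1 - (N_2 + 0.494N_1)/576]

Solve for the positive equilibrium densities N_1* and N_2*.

N_1* ≈ 510, N_2* ≈ 324

Setting both brackets to zero gives the nullclines N_1 + 0.772N_2 = 760 and 0.494N_1 + N_2 = 576.
Substituting N_2 = 576 - 0.494N_1 into the first: N_1(1 - 0.772·0.494) = 760 - 0.772·576.
So N_1* = 315/0.619 = 510, and then N_2* = 576 - 0.494·510 = 324.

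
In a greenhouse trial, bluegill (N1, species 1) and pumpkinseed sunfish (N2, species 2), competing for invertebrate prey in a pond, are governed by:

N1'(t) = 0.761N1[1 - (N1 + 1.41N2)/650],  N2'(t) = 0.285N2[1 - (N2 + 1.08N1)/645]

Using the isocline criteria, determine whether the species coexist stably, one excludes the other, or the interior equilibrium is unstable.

Compare the nullcline intercepts: K1/α12 = 650/1.41 = 461 < K2 = 645; K2/α21 = 645/1.08 = 597 < K1 = 650.
Since both are reversed, neither can invade when rare; the interior point is a saddle.

unstable coexistence (outcome depends on initial conditions)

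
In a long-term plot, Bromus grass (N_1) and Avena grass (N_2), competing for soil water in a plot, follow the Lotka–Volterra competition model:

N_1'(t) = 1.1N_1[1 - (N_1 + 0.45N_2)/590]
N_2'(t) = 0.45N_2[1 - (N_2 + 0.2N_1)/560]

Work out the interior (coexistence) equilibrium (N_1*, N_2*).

Setting both brackets to zero gives the nullclines N_1 + 0.45N_2 = 590 and 0.2N_1 + N_2 = 560.
Substituting N_2 = 560 - 0.2N_1 into the first: N_1(1 - 0.45·0.2) = 590 - 0.45·560.
So N_1* = 338/0.91 = 371, and then N_2* = 560 - 0.2·371 = 486.

N_1* ≈ 371, N_2* ≈ 486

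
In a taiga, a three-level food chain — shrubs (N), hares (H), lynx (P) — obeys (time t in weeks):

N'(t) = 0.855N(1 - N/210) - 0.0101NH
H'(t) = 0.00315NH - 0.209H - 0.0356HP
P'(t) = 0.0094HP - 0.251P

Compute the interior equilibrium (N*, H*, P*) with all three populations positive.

N* ≈ 144, H* ≈ 26.7, P* ≈ 6.85

From dP/dt = 0: 0.0094H* = 0.251, so H* = 26.7.
From dN/dt = 0: 0.855(1 - N*/210) = 0.0101·26.7, giving N* = 210·(1 - 0.315) = 144.
From dH/dt = 0: 0.00315·144 - 0.209 = 0.0356P*, so P* = 0.244/0.0356 = 6.85.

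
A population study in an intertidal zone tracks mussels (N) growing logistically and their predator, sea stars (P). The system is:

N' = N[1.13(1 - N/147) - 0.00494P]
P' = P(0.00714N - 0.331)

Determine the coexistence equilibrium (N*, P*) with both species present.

N* ≈ 46.4, P* ≈ 157

From dP/dt = 0 with P > 0: 0.00714N* = 0.331, so N* = 46.4.
Substitute into dN/dt = 0: 1.13(1 - 46.4/147) = 0.00494P*.
The bracket is 0.685, giving P* = 0.774/0.00494 = 157.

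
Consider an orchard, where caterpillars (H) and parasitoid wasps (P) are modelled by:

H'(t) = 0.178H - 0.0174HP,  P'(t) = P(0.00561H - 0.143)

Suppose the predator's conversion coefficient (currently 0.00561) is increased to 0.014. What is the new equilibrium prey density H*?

At the interior fixed point, setting dP/dt = 0 with P > 0 fixes H* = (predator death rate)/(HP coefficient) — independent of the other coefficients.
With the change, H* = 0.143/0.014 = 10.2; it falls from 25.5.

H* ≈ 10.2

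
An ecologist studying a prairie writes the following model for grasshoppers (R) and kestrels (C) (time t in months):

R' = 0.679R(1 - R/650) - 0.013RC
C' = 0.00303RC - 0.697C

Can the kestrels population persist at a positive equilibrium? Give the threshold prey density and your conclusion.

Threshold R = 230; K > 230, so yes, the predator persists.

The predator equation gives dC/dt > 0 only when R > 0.697/0.00303 = 230.
Without the predator, R → K = 650. Since 650 > 230, the predator can invade and persist.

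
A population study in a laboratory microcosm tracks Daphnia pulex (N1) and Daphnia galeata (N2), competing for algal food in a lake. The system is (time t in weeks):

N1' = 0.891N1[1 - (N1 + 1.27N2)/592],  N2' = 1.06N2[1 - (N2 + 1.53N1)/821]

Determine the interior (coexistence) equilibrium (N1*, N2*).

Setting both brackets to zero gives the nullclines N1 + 1.27N2 = 592 and 1.53N1 + N2 = 821.
Substituting N2 = 821 - 1.53N1 into the first: N1(1 - 1.27·1.53) = 592 - 1.27·821.
So N1* = -451/-0.943 = 478, and then N2* = 821 - 1.53·478 = 89.9.

N1* ≈ 478, N2* ≈ 89.9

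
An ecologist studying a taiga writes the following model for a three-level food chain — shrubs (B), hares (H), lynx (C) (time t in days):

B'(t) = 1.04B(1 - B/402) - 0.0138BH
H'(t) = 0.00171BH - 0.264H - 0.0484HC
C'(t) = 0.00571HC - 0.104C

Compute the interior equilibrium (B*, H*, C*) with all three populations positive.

B* ≈ 305, H* ≈ 18.2, C* ≈ 5.32

From dC/dt = 0: 0.00571H* = 0.104, so H* = 18.2.
From dB/dt = 0: 1.04(1 - B*/402) = 0.0138·18.2, giving B* = 402·(1 - 0.242) = 305.
From dH/dt = 0: 0.00171·305 - 0.264 = 0.0484C*, so C* = 0.257/0.0484 = 5.32.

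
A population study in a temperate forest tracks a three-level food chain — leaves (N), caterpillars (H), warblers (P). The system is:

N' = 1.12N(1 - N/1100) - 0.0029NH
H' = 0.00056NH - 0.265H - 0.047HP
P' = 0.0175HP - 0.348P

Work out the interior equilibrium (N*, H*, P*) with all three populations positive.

From dP/dt = 0: 0.0175H* = 0.348, so H* = 19.9.
From dN/dt = 0: 1.12(1 - N*/1100) = 0.0029·19.9, giving N* = 1100·(1 - 0.0515) = 1040.
From dH/dt = 0: 0.00056·1040 - 0.265 = 0.047P*, so P* = 0.319/0.047 = 6.79.

N* ≈ 1040, H* ≈ 19.9, P* ≈ 6.79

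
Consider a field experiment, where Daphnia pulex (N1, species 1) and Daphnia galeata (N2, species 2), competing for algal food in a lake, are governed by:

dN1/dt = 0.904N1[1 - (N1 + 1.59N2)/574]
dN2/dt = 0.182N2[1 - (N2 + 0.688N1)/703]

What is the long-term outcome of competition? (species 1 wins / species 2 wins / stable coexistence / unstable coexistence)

species 2 excludes species 1

Compare the nullcline intercepts: K1/α12 = 574/1.59 = 361 < K2 = 703; K2/α21 = 703/0.688 = 1020 > K1 = 574.
Since the inequalities point opposite ways, species 2 can invade but species 1 cannot.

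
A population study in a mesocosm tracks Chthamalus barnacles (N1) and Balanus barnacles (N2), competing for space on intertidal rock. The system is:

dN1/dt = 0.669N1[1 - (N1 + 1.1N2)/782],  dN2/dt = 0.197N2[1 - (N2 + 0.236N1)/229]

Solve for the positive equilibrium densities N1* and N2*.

Setting both brackets to zero gives the nullclines N1 + 1.1N2 = 782 and 0.236N1 + N2 = 229.
Substituting N2 = 229 - 0.236N1 into the first: N1(1 - 1.1·0.236) = 782 - 1.1·229.
So N1* = 530/0.74 = 716, and then N2* = 229 - 0.236·716 = 60.

N1* ≈ 716, N2* ≈ 60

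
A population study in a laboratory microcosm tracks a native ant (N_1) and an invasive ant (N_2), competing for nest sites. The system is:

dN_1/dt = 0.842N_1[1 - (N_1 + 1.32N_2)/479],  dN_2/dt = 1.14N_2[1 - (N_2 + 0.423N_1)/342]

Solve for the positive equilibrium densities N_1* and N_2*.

N_1* ≈ 62.4, N_2* ≈ 316

Setting both brackets to zero gives the nullclines N_1 + 1.32N_2 = 479 and 0.423N_1 + N_2 = 342.
Substituting N_2 = 342 - 0.423N_1 into the first: N_1(1 - 1.32·0.423) = 479 - 1.32·342.
So N_1* = 27.6/0.442 = 62.4, and then N_2* = 342 - 0.423·62.4 = 316.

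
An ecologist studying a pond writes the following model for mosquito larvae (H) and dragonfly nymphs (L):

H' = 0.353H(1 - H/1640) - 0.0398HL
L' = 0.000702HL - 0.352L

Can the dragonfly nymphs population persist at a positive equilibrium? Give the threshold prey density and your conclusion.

Threshold H = 501; K > 501, so yes, the predator persists.

The predator equation gives dL/dt > 0 only when H > 0.352/0.000702 = 501.
Without the predator, H → K = 1640. Since 1640 > 501, the predator can invade and persist.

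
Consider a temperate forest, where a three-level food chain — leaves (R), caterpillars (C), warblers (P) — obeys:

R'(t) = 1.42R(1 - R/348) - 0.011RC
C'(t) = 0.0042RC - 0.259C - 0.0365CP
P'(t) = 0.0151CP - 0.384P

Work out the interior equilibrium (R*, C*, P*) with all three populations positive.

From dP/dt = 0: 0.0151C* = 0.384, so C* = 25.4.
From dR/dt = 0: 1.42(1 - R*/348) = 0.011·25.4, giving R* = 348·(1 - 0.197) = 279.
From dC/dt = 0: 0.0042·279 - 0.259 = 0.0365P*, so P* = 0.915/0.0365 = 25.1.

R* ≈ 279, C* ≈ 25.4, P* ≈ 25.1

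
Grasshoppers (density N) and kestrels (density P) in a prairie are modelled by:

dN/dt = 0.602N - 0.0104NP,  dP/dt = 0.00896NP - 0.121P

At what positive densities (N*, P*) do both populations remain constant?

Set dP/dt = 0 with P > 0: 0.00896N - 0.121 = 0, so N* = 0.121/0.00896 = 13.5.
Set dN/dt = 0 with N > 0: 0.602 - 0.0104P = 0, so P* = 0.602/0.0104 = 57.9.

N* ≈ 13.5, P* ≈ 57.9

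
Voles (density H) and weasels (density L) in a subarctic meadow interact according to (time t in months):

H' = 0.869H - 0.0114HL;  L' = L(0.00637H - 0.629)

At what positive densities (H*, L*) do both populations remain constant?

H* ≈ 98.7, L* ≈ 76.2

Set dL/dt = 0 with L > 0: 0.00637H - 0.629 = 0, so H* = 0.629/0.00637 = 98.7.
Set dH/dt = 0 with H > 0: 0.869 - 0.0114L = 0, so L* = 0.869/0.0114 = 76.2.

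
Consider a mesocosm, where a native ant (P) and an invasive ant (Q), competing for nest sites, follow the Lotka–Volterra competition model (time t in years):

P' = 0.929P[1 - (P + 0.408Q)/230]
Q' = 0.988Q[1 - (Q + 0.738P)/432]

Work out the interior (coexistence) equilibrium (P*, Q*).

P* ≈ 76.9, Q* ≈ 375

Setting both brackets to zero gives the nullclines P + 0.408Q = 230 and 0.738P + Q = 432.
Substituting Q = 432 - 0.738P into the first: P(1 - 0.408·0.738) = 230 - 0.408·432.
So P* = 53.7/0.699 = 76.9, and then Q* = 432 - 0.738·76.9 = 375.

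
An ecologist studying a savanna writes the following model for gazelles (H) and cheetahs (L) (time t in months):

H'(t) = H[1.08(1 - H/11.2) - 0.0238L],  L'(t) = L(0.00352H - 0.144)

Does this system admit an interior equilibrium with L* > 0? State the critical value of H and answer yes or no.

Threshold H = 40.9; K < 40.9, so no, the predator goes extinct.

The predator equation gives dL/dt > 0 only when H > 0.144/0.00352 = 40.9.
Without the predator, H → K = 11.2. Since 11.2 < 40.9, the predator cannot invade.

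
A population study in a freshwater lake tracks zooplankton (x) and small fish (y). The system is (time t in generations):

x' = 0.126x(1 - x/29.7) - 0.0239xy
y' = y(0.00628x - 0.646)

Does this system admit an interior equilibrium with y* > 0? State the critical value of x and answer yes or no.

The predator equation gives dy/dt > 0 only when x > 0.646/0.00628 = 103.
Without the predator, x → K = 29.7. Since 29.7 < 103, the predator cannot invade.

Threshold x = 103; K < 103, so no, the predator goes extinct.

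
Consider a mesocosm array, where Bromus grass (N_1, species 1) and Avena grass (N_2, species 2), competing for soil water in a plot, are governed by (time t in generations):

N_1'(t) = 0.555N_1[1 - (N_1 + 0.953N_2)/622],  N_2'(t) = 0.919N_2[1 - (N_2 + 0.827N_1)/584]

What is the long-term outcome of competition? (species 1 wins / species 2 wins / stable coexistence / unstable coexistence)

stable coexistence

Compare the nullcline intercepts: K1/α12 = 622/0.953 = 653 > K2 = 584; K2/α21 = 584/0.827 = 706 > K1 = 622.
Since both inequalities hold, each species can invade when rare, so the interior equilibrium is stable.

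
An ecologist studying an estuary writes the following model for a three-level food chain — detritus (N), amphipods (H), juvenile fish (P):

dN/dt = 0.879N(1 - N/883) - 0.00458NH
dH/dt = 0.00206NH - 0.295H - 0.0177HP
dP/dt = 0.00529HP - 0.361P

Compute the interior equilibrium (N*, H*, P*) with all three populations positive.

From dP/dt = 0: 0.00529H* = 0.361, so H* = 68.2.
From dN/dt = 0: 0.879(1 - N*/883) = 0.00458·68.2, giving N* = 883·(1 - 0.356) = 569.
From dH/dt = 0: 0.00206·569 - 0.295 = 0.0177P*, so P* = 0.877/0.0177 = 49.6.

N* ≈ 569, H* ≈ 68.2, P* ≈ 49.6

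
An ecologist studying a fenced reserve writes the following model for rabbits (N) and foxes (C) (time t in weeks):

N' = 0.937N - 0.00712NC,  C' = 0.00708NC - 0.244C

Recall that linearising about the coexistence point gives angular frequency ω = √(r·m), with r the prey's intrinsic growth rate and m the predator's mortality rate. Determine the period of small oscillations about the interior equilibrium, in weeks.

T ≈ 13.1 weeks

Here r = 0.937 and m = 0.244, so r·m = 0.229.
ω = √0.229 = 0.478 per week, hence T = 2π/ω ≈ 13.1 weeks.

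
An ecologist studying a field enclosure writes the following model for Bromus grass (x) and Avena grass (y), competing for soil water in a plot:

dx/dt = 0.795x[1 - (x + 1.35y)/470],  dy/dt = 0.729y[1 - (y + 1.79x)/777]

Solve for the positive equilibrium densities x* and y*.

Setting both brackets to zero gives the nullclines x + 1.35y = 470 and 1.79x + y = 777.
Substituting y = 777 - 1.79x into the first: x(1 - 1.35·1.79) = 470 - 1.35·777.
So x* = -579/-1.42 = 409, and then y* = 777 - 1.79·409 = 45.4.

x* ≈ 409, y* ≈ 45.4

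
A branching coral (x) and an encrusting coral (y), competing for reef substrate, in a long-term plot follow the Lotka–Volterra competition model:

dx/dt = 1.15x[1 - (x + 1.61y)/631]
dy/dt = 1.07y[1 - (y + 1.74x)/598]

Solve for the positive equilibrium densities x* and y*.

x* ≈ 184, y* ≈ 278

Setting both brackets to zero gives the nullclines x + 1.61y = 631 and 1.74x + y = 598.
Substituting y = 598 - 1.74x into the first: x(1 - 1.61·1.74) = 631 - 1.61·598.
So x* = -332/-1.8 = 184, and then y* = 598 - 1.74·184 = 278.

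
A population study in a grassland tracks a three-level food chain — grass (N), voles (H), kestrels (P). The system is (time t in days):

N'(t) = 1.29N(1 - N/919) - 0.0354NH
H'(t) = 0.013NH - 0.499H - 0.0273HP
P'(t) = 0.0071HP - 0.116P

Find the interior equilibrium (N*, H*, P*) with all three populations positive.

From dP/dt = 0: 0.0071H* = 0.116, so H* = 16.3.
From dN/dt = 0: 1.29(1 - N*/919) = 0.0354·16.3, giving N* = 919·(1 - 0.448) = 507.
From dH/dt = 0: 0.013·507 - 0.499 = 0.0273P*, so P* = 6.09/0.0273 = 223.

N* ≈ 507, H* ≈ 16.3, P* ≈ 223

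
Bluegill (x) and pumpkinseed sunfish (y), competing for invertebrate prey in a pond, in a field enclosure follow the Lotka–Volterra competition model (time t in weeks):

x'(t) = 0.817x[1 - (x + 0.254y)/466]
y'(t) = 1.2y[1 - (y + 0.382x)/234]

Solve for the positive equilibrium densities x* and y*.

x* ≈ 450, y* ≈ 62

Setting both brackets to zero gives the nullclines x + 0.254y = 466 and 0.382x + y = 234.
Substituting y = 234 - 0.382x into the first: x(1 - 0.254·0.382) = 466 - 0.254·234.
So x* = 407/0.903 = 450, and then y* = 234 - 0.382·450 = 62.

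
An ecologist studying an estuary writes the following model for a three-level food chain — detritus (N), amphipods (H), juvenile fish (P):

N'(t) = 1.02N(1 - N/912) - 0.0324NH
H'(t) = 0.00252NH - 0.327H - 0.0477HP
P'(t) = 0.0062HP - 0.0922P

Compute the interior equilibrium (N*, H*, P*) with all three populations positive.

From dP/dt = 0: 0.0062H* = 0.0922, so H* = 14.9.
From dN/dt = 0: 1.02(1 - N*/912) = 0.0324·14.9, giving N* = 912·(1 - 0.472) = 481.
From dH/dt = 0: 0.00252·481 - 0.327 = 0.0477P*, so P* = 0.886/0.0477 = 18.6.

N* ≈ 481, H* ≈ 14.9, P* ≈ 18.6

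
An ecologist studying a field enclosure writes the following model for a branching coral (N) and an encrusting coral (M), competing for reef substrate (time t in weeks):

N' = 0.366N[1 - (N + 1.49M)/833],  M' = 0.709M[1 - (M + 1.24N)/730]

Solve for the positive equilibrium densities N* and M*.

N* ≈ 300, M* ≈ 357

Setting both brackets to zero gives the nullclines N + 1.49M = 833 and 1.24N + M = 730.
Substituting M = 730 - 1.24N into the first: N(1 - 1.49·1.24) = 833 - 1.49·730.
So N* = -255/-0.848 = 300, and then M* = 730 - 1.24·300 = 357.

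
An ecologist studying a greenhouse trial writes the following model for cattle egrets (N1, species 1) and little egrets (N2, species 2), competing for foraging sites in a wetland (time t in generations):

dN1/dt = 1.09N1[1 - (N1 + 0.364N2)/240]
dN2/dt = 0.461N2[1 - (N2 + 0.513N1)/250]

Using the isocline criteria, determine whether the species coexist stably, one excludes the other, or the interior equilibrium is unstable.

stable coexistence

Compare the nullcline intercepts: K1/α12 = 240/0.364 = 659 > K2 = 250; K2/α21 = 250/0.513 = 487 > K1 = 240.
Since both inequalities hold, each species can invade when rare, so the interior equilibrium is stable.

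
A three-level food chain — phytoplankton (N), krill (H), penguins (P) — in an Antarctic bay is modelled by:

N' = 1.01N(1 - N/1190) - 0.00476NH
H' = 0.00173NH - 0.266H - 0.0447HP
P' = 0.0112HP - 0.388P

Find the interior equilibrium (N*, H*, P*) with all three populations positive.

From dP/dt = 0: 0.0112H* = 0.388, so H* = 34.6.
From dN/dt = 0: 1.01(1 - N*/1190) = 0.00476·34.6, giving N* = 1190·(1 - 0.163) = 996.
From dH/dt = 0: 0.00173·996 - 0.266 = 0.0447P*, so P* = 1.46/0.0447 = 32.6.

N* ≈ 996, H* ≈ 34.6, P* ≈ 32.6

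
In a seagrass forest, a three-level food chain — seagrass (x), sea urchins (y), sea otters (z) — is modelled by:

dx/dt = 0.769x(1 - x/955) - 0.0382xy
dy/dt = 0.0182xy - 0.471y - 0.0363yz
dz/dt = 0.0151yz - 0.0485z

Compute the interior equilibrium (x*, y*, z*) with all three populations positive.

x* ≈ 803, y* ≈ 3.21, z* ≈ 389

From dz/dt = 0: 0.0151y* = 0.0485, so y* = 3.21.
From dx/dt = 0: 0.769(1 - x*/955) = 0.0382·3.21, giving x* = 955·(1 - 0.16) = 803.
From dy/dt = 0: 0.0182·803 - 0.471 = 0.0363z*, so z* = 14.1/0.0363 = 389.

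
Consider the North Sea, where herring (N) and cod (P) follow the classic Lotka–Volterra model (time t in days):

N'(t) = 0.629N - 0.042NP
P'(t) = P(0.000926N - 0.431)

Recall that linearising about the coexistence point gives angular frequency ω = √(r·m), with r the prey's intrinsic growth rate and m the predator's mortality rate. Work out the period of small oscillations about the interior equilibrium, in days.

Here r = 0.629 and m = 0.431, so r·m = 0.271.
ω = √0.271 = 0.521 per day, hence T = 2π/ω ≈ 12.1 days.

T ≈ 12.1 days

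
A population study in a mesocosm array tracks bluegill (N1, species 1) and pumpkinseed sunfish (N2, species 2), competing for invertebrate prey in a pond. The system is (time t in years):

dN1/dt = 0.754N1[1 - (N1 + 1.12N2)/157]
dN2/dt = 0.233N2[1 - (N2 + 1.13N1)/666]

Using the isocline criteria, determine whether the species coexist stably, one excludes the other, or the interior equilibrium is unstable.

Compare the nullcline intercepts: K1/α12 = 157/1.12 = 140 < K2 = 666; K2/α21 = 666/1.13 = 589 > K1 = 157.
Since the inequalities point opposite ways, species 2 can invade but species 1 cannot.

species 2 excludes species 1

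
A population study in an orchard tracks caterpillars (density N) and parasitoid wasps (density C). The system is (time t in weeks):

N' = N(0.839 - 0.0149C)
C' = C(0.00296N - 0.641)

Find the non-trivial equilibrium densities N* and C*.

N* ≈ 217, C* ≈ 56.3

Set dC/dt = 0 with C > 0: 0.00296N - 0.641 = 0, so N* = 0.641/0.00296 = 217.
Set dN/dt = 0 with N > 0: 0.839 - 0.0149C = 0, so C* = 0.839/0.0149 = 56.3.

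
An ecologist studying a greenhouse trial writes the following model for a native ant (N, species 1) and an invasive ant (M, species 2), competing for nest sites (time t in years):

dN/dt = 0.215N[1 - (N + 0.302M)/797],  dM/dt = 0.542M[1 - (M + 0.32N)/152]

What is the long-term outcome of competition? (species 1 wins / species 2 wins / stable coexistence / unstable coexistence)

Compare the nullcline intercepts: K1/α12 = 797/0.302 = 2640 > K2 = 152; K2/α21 = 152/0.32 = 475 < K1 = 797.
Since the inequalities point opposite ways, species 1 can invade but species 2 cannot.

species 1 excludes species 2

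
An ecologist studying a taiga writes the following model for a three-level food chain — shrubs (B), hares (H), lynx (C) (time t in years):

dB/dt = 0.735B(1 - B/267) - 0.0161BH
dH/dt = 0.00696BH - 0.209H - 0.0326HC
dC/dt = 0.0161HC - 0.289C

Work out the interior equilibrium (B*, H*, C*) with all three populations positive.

From dC/dt = 0: 0.0161H* = 0.289, so H* = 18.
From dB/dt = 0: 0.735(1 - B*/267) = 0.0161·18, giving B* = 267·(1 - 0.393) = 162.
From dH/dt = 0: 0.00696·162 - 0.209 = 0.0326C*, so C* = 0.919/0.0326 = 28.2.

B* ≈ 162, H* ≈ 18, C* ≈ 28.2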